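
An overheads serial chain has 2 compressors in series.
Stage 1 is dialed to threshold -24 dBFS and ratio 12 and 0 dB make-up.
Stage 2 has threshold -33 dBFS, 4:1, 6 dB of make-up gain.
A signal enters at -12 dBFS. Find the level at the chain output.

-24.5 dBFS

Stage 1: overshoot 12 dB → 12/12 = 1 dB → -23 dBFS.
Stage 2: overshoot 10 dB → 10/4 = 2.5 dB → -30.5 dBFS; +6 dB make-up → -24.5 dBFS.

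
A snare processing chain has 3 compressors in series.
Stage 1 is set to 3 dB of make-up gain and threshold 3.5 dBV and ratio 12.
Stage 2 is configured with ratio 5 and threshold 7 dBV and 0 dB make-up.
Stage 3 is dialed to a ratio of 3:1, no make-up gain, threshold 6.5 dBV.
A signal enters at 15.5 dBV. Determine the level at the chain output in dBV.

6.7 dBV

Stage 1: overshoot 12 dB → 12/12 = 1 dB → 4.5 dBV; +3 dB make-up → 7.5 dBV.
Stage 2: 7.5 dBV is 0.5 dB over 7 dBV; at 5:1 that becomes 0.1 dB over, giving 7.1 dBV.
Stage 3: overshoot 0.6 dB → 0.6/3 = 0.2 dB → 6.7 dBV.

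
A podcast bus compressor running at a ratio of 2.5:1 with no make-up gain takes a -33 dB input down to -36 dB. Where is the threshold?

Gain reduction = -33 − (-36) = 3 dB; output overshoot = GR / (R − 1) = 3 / 1.5 = 2 dB.
Threshold = output − output overshoot = -36 − 2 = -38 dB.

-38 dB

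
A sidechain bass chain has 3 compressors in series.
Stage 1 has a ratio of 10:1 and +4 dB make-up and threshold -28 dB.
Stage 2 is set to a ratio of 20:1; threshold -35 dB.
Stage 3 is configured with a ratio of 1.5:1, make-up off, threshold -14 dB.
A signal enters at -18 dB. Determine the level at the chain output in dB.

-34.4 dB

Stage 1: 10 dB above -28 dB, reduced 10:1 to 1 dB above → -27 dB; +4 dB make-up → -23 dB.
Stage 2: overshoot 12 dB → 12/20 = 0.6 dB → -34.4 dB.
Stage 3: -34.4 dB ≤ -14 dB, so stage 3 doesn't engage; output -34.4 dB.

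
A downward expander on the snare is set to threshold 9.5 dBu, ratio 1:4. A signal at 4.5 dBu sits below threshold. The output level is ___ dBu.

-10.5 dBu

Below threshold, a 1:4 expander applies gain = (4−1)×(T − x) of attenuation.
(4−1) × 5 = 15 dB, so output = 4.5 − 15 = -10.5 dBu.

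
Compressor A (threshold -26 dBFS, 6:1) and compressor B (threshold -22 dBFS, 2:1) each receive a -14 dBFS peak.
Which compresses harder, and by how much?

A, by 6 dB

A: GR = 12 − 12/6 = 10 dB.
B: GR = 8 − 8/2 = 4 dB.
A reduces 6 dB more.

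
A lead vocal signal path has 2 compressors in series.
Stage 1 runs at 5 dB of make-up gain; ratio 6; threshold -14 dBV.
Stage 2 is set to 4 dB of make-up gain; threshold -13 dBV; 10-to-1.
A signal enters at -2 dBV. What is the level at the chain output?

Stage 1: 12 dB above -14 dBV, reduced 6:1 to 2 dB above → -12 dBV; +5 dB make-up → -7 dBV.
Stage 2: overshoot 6 dB → 6/10 = 0.6 dB → -12.4 dBV; +4 dB make-up → -8.4 dBV.

-8.4 dBV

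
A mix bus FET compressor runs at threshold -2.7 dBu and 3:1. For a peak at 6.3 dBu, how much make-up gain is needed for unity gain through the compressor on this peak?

Without make-up, output = threshold + overshoot/3 = -2.7 + 3 = 0.3 dBu.
Gap to target: 6 dB.

6 dB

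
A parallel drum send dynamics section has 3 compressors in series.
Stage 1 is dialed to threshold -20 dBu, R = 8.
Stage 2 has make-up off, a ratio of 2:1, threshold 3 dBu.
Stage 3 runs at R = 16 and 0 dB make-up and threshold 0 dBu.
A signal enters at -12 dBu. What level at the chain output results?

Stage 1: 8 dB above -20 dBu, reduced 8:1 to 1 dB above → -19 dBu.
Stage 2: -19 dBu is at or below the 3 dBu threshold — no compression; output -19 dBu.
Stage 3: -19 dBu is at or below the 0 dBu threshold — no compression; output -19 dBu.

-19 dBu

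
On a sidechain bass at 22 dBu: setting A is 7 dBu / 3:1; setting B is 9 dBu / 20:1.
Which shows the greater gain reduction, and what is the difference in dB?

A: GR = 15 − 15/3 = 10 dB.
B: GR = 13 − 13/20 = 12.35 dB.
B reduces 2.35 dB more.

B, by 2.35 dB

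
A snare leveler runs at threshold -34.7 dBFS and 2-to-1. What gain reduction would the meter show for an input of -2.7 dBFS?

16 dB

-2.7 dBFS exceeds the threshold by 32 dB.
After 2:1 compression the overshoot becomes 32/2 = 16 dB.
So the signal is attenuated by 32 − 16 = 16 dB.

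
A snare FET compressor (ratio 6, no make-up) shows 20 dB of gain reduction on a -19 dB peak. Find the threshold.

-43 dB

Input is 24 dB above T (since output overshoot × R = input overshoot: (-39 − T)·6 = -19 − T gives T = -43 dB).
Check: -43 + (-19 − (-43))/6 = -43 + 4 = -39 dB. ✓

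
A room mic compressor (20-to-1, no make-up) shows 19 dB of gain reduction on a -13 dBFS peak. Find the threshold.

Let T be the threshold. Output overshoot = (input overshoot)/R, so -32 − T = (-13 − T)/20.
20·(-32 − T) = -13 − T → 19·T = -640 − (-13) = -627.
T = -627/19 = -33 dBFS.

-33 dBFS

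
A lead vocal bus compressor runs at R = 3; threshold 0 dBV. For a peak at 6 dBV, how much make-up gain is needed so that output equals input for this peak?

Without make-up, output = threshold + overshoot/3 = 0 + 2 = 2 dBV.
Gap to target: 4 dB.

4 dB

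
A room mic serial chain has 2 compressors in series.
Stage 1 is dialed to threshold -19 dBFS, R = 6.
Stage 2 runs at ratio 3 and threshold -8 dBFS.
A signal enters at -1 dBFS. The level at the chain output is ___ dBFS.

Stage 1: 18 dB above -19 dBFS, reduced 6:1 to 3 dB above → -16 dBFS.
Stage 2: below threshold (-16 ≤ -8); passes unchanged; output -16 dBFS.

-16 dBFS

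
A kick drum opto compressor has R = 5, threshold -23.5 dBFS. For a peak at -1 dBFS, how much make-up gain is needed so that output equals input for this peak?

The peak compresses to -23.5 + 22.5/5 = -19 dBFS.
To reach -1 dBFS requires -1 − (-19) = 18 dB of make-up.

18 dB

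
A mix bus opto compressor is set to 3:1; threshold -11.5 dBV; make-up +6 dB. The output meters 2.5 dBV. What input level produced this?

12.5 dBV

Stripping the +6 dB make-up gives -3.5 dBV at the gain stage.
Post-compression overshoot = -3.5 − (-11.5) = 8 dB.
Input overshoot = R × output overshoot = 24 dB → input = -11.5 + 24 = 12.5 dBV.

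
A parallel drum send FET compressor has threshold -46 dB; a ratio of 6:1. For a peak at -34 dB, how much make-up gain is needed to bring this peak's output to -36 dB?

8 dB

The peak compresses to -46 + 12/6 = -44 dB.
To reach -36 dB requires -36 − (-44) = 8 dB of make-up.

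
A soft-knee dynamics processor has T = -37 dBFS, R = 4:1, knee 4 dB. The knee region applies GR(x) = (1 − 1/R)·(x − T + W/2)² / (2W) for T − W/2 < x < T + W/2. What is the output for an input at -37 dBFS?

x − T + W/2 = -37 − (-37) + 2 = 2.
GR = (1 − 1/4) × 2² / 8 = 0.75 × 4 / 8 = 0.375 dB.
Output = -37 − 0.375 = -37.375 dBFS.

-37.375 dBFS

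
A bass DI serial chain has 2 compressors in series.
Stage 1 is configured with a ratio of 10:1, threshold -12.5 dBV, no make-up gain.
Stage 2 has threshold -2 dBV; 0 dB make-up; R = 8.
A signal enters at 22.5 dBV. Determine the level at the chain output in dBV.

-9 dBV

Stage 1: 22.5 dBV is 35 dB over -12.5 dBV; at 10:1 that becomes 3.5 dB over, giving -9 dBV.
Stage 2: below threshold (-9 ≤ -2); passes unchanged; output -9 dBV.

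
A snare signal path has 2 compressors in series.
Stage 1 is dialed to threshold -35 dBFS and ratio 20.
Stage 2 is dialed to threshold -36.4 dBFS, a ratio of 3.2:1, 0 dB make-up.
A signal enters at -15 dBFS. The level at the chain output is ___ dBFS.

Stage 1: 20 dB above -35 dBFS, reduced 20:1 to 1 dB above → -34 dBFS.
Stage 2: overshoot 2.4 dB → 2.4/3.2 = 0.75 dB → -35.65 dBFS.

-35.65 dBFS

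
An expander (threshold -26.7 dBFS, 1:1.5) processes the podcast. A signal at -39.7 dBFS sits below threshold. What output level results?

The input is 13 dB below the -26.7 dBFS threshold.
A 1:1.5 expander multiplies undershoot by 1.5: 13 × 1.5 = 19.5 dB below threshold.
Output = -26.7 − 19.5 = -46.2 dBFS.

-46.2 dBFS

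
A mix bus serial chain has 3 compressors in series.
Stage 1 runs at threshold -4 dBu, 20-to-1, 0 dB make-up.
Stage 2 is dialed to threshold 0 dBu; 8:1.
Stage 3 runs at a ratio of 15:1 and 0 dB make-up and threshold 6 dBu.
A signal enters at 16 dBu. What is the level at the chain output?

Stage 1: 20 dB above -4 dBu, reduced 20:1 to 1 dB above → -3 dBu.
Stage 2: -3 dBu is at or below the 0 dBu threshold — no compression; output -3 dBu.
Stage 3: -3 dBu ≤ 6 dBu, so stage 3 doesn't engage; output -3 dBu.

-3 dBu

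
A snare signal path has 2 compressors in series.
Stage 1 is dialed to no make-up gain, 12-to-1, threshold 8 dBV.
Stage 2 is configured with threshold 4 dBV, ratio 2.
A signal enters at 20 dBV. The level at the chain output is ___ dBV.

6.5 dBV

Stage 1: overshoot 12 dB → 12/12 = 1 dB → 9 dBV.
Stage 2: 5 dB above 4 dBV, reduced 2:1 to 2.5 dB above → 6.5 dBV.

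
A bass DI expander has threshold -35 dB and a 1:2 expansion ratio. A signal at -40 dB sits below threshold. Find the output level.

-45 dB

Below threshold, a 1:2 expander applies gain = (2−1)×(T − x) of attenuation.
(2−1) × 5 = 5 dB, so output = -40 − 5 = -45 dB.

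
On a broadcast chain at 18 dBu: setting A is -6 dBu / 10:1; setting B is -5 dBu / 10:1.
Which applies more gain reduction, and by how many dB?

A: 24 dB over, compressed to 2.4 dB over, so 21.6 dB of GR.
B: 23 dB over, compressed to 2.3 dB over, so 20.7 dB of GR.
Difference: 0.9 dB in favour of A.

A, by 0.9 dB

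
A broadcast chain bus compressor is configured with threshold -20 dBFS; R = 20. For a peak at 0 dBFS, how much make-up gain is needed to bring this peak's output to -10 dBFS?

The peak compresses to -20 + 20/20 = -19 dBFS.
To reach -10 dBFS requires -10 − (-19) = 9 dB of make-up.

9 dB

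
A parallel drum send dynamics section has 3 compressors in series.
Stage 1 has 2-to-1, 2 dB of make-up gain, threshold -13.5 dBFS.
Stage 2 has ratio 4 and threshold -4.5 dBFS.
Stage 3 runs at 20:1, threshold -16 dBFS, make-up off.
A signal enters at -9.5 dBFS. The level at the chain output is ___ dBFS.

Stage 1: 4 dB above -13.5 dBFS, reduced 2:1 to 2 dB above → -11.5 dBFS; +2 dB make-up → -9.5 dBFS.
Stage 2: -9.5 dBFS is at or below the -4.5 dBFS threshold — no compression; output -9.5 dBFS.
Stage 3: overshoot 6.5 dB → 6.5/20 = 0.325 dB → -15.675 dBFS.

-15.675 dBFS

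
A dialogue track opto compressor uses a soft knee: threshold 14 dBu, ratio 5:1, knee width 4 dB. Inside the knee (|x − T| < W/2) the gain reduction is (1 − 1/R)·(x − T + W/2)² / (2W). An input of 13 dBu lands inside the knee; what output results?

x − T + W/2 = 13 − 14 + 2 = 1.
GR = (1 − 1/5) × 1² / 8 = 0.8 × 1 / 8 = 0.1 dB.
Output = 13 − 0.1 = 12.9 dBu.

12.9 dBu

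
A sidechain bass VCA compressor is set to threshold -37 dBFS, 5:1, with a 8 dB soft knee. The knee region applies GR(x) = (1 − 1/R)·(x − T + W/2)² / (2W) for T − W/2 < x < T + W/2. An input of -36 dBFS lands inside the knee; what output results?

x − T + W/2 = -36 − (-37) + 4 = 5.
GR = (1 − 1/5) × 5² / 16 = 0.8 × 25 / 16 = 1.25 dB.
Output = -36 − 1.25 = -37.25 dBFS.

-37.25 dBFS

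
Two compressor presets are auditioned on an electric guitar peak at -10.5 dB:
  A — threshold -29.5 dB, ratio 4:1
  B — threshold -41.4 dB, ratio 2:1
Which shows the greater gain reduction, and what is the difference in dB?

B, by 1.2 dB

A: overshoot 19 dB → output overshoot 4.75 dB → GR 14.25 dB.
B: overshoot 30.9 dB → output overshoot 15.45 dB → GR 15.45 dB.
B applies 1.2 dB more gain reduction.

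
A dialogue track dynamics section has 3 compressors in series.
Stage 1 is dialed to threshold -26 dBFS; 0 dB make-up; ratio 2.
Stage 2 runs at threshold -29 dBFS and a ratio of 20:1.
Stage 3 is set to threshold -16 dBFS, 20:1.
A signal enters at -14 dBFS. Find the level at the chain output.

-28.55 dBFS

Stage 1: -14 dBFS is 12 dB over -26 dBFS; at 2:1 that becomes 6 dB over, giving -20 dBFS.
Stage 2: -20 dBFS is 9 dB over -29 dBFS; at 20:1 that becomes 0.45 dB over, giving -28.55 dBFS.
Stage 3: -28.55 dBFS is at or below the -16 dBFS threshold — no compression; output -28.55 dBFS.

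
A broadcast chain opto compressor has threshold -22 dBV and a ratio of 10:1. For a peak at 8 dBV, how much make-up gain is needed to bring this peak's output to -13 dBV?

Overshoot 30 dB → 30/10 = 3 dB after compression, so the compressed level is -22 + 3 = -19 dBV.
Make-up = target − compressed = -13 − (-19) = 6 dB.

6 dB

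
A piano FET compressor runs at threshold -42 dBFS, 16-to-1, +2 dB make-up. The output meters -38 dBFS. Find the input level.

-10 dBFS

Remove make-up: -38 − 2 = -40 dBFS.
The compressed level sits -40 − (-42) = 2 dB over threshold.
Undo the ratio: input overshoot = 2 × 16 = 32 dB, giving input = -10 dBFS.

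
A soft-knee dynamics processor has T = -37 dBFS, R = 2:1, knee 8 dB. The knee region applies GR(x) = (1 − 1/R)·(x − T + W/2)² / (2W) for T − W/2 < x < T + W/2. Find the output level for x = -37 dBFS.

x − T + W/2 = -37 − (-37) + 4 = 4.
GR = (1 − 1/2) × 4² / 16 = 0.5 × 16 / 16 = 0.5 dB.
Output = -37 − 0.5 = -37.5 dBFS.

-37.5 dBFS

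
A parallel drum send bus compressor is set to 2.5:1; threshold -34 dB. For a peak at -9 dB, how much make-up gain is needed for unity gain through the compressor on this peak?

Without make-up, output = threshold + overshoot/2.5 = -34 + 10 = -24 dB.
Gap to target: 15 dB.

15 dB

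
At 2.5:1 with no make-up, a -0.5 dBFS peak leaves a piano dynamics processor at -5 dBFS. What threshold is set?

Let T be the threshold. Output overshoot = (input overshoot)/R, so -5 − T = (-0.5 − T)/2.5.
2.5·(-5 − T) = -0.5 − T → 1.5·T = -12.5 − (-0.5) = -12.
T = -12/1.5 = -8 dBFS.

-8 dBFS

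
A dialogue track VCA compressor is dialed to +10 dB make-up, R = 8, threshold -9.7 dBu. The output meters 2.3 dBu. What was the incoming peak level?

6.3 dBu

Before make-up, the level was 2.3 − 10 = -7.7 dBu.
The compressed level sits -7.7 − (-9.7) = 2 dB over threshold.
Before 8:1 compression the overshoot was 2 × 8 = 16 dB, so input = -9.7 + 16 = 6.3 dBu.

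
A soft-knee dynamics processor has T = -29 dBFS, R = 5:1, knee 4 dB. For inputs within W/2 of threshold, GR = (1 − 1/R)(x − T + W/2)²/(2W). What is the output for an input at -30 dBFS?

-30.1 dBFS

x − T + W/2 = -30 − (-29) + 2 = 1.
GR = (1 − 1/5) × 1² / 8 = 0.8 × 1 / 8 = 0.1 dB.
Output = -30 − 0.1 = -30.1 dBFS.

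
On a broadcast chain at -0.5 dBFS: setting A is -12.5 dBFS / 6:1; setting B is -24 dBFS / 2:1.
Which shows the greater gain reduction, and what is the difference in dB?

B, by 1.75 dB

A: overshoot 12 dB → output overshoot 2 dB → GR 10 dB.
B: overshoot 23.5 dB → output overshoot 11.75 dB → GR 11.75 dB.
Difference: 1.75 dB in favour of B.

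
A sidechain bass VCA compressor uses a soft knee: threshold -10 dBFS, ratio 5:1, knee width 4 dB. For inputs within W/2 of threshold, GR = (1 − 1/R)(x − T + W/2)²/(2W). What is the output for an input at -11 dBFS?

x − T + W/2 = -11 − (-10) + 2 = 1.
GR = (1 − 1/5) × 1² / 8 = 0.8 × 1 / 8 = 0.1 dB.
Output = -11 − 0.1 = -11.1 dBFS.

-11.1 dBFS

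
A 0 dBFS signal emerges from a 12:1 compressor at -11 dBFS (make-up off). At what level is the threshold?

-12 dBFS

Let T be the threshold. Output overshoot = (input overshoot)/R, so -11 − T = (0 − T)/12.
12·(-11 − T) = 0 − T → 11·T = -132 − 0 = -132.
T = -132/11 = -12 dBFS.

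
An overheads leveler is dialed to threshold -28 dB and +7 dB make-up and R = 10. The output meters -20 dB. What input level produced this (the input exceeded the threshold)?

-18 dB

Before make-up, the level was -20 − 7 = -27 dB.
The compressed level sits -27 − (-28) = 1 dB over threshold.
Before 10:1 compression the overshoot was 1 × 10 = 10 dB, so input = -28 + 10 = -18 dB.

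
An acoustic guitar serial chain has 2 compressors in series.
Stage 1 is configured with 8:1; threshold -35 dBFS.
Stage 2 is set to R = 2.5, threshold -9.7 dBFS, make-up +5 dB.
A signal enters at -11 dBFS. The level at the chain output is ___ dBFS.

Stage 1: overshoot 24 dB → 24/8 = 3 dB → -32 dBFS.
Stage 2: -32 dBFS is at or below the -9.7 dBFS threshold — no compression; make-up brings it to -27 dBFS.

-27 dBFS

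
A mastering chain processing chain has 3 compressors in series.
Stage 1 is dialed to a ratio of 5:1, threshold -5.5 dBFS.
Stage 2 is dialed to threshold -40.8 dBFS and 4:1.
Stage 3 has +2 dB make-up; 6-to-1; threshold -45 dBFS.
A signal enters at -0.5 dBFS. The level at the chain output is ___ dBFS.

-40.7875 dBFS

Stage 1: -0.5 dBFS is 5 dB over -5.5 dBFS; at 5:1 that becomes 1 dB over, giving -4.5 dBFS.
Stage 2: -4.5 dBFS is 36.3 dB over -40.8 dBFS; at 4:1 that becomes 9.075 dB over, giving -31.725 dBFS.
Stage 3: -31.725 dBFS is 13.275 dB over -45 dBFS; at 6:1 that becomes 2.2125 dB over, giving -42.7875 dBFS; +2 dB make-up → -40.7875 dBFS.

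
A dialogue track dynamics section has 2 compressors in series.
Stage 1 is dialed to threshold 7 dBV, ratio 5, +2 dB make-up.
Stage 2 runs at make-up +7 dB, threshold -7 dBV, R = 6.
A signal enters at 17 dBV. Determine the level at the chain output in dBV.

3 dBV

Stage 1: overshoot 10 dB → 10/5 = 2 dB → 9 dBV; +2 dB make-up → 11 dBV.
Stage 2: overshoot 18 dB → 18/6 = 3 dB → -4 dBV; +7 dB make-up → 3 dBV.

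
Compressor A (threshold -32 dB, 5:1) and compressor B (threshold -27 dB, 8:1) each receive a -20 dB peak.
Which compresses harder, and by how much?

A: GR = 12 − 12/5 = 9.6 dB.
B: GR = 7 − 7/8 = 6.125 dB.
A applies 3.475 dB more gain reduction.

A, by 3.475 dB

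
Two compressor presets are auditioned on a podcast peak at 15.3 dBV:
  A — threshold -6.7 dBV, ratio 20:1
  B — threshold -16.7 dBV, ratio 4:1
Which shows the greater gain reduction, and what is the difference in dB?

B, by 3.1 dB

A: GR = 22 − 22/20 = 20.9 dB.
B: GR = 32 − 32/4 = 24 dB.
Difference: 3.1 dB in favour of B.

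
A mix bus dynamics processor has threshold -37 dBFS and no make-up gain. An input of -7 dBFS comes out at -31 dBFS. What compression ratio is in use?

Input overshoot = -7 − (-37) = 30 dB; output overshoot = -31 − (-37) = 6 dB.
Ratio = 30 / 6 = 5.

5:1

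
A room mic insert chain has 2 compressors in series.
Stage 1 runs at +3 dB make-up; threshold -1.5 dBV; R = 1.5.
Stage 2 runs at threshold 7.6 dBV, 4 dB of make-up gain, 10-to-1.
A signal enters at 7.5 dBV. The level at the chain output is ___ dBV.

11.5 dBV

Stage 1: 9 dB above -1.5 dBV, reduced 1.5:1 to 6 dB above → 4.5 dBV; +3 dB make-up → 7.5 dBV.
Stage 2: 7.5 dBV ≤ 7.6 dBV, so stage 2 doesn't engage; make-up brings it to 11.5 dBV.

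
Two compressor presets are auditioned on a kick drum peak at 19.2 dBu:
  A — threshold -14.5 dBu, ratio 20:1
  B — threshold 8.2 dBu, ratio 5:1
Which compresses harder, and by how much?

A: GR = 33.7 − 33.7/20 = 32.015 dB.
B: GR = 11 − 11/5 = 8.8 dB.
A applies 23.215 dB more gain reduction.

A, by 23.215 dB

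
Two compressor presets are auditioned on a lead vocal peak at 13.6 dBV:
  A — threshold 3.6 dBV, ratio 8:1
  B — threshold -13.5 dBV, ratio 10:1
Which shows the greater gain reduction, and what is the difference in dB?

B, by 15.64 dB

A: overshoot 10 dB → output overshoot 1.25 dB → GR 8.75 dB.
B: overshoot 27.1 dB → output overshoot 2.71 dB → GR 24.39 dB.
Difference: 15.64 dB in favour of B.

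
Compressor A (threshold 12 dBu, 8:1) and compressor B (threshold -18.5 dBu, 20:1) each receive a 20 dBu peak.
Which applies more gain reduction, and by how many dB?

B, by 29.575 dB

A: overshoot 8 dB → output overshoot 1 dB → GR 7 dB.
B: overshoot 38.5 dB → output overshoot 1.925 dB → GR 36.575 dB.
B applies 29.575 dB more gain reduction.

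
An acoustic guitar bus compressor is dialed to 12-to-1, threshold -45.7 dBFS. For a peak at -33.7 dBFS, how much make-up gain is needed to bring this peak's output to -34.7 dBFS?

Overshoot 12 dB → 12/12 = 1 dB after compression, so the compressed level is -45.7 + 1 = -44.7 dBFS.
Make-up = target − compressed = -34.7 − (-44.7) = 10 dB.

10 dB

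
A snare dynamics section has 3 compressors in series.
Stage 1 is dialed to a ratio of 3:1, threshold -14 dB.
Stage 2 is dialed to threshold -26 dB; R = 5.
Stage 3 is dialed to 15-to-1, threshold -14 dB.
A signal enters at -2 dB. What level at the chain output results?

-22.8 dB

Stage 1: 12 dB above -14 dB, reduced 3:1 to 4 dB above → -10 dB.
Stage 2: -10 dB is 16 dB over -26 dB; at 5:1 that becomes 3.2 dB over, giving -22.8 dB.
Stage 3: -22.8 dB ≤ -14 dB, so stage 3 doesn't engage; output -22.8 dB.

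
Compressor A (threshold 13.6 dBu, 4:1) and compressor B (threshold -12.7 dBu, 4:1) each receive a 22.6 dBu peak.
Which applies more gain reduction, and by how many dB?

B, by 19.725 dB

A: GR = 9 − 9/4 = 6.75 dB.
B: GR = 35.3 − 35.3/4 = 26.475 dB.
B reduces 19.725 dB more.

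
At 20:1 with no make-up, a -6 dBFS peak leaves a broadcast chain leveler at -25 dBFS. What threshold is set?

Input is 20 dB above T (since output overshoot × R = input overshoot: (-25 − T)·20 = -6 − T gives T = -26 dBFS).
Check: -26 + (-6 − (-26))/20 = -26 + 1 = -25 dBFS. ✓

-26 dBFS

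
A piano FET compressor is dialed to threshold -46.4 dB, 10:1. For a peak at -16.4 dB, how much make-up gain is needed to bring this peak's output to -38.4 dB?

Without make-up, output = threshold + overshoot/10 = -46.4 + 3 = -43.4 dB.
Gap to target: 5 dB.

5 dB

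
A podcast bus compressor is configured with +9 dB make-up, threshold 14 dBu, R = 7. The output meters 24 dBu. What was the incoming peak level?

21 dBu

Before make-up, the level was 24 − 9 = 15 dBu.
The compressed level sits 15 − 14 = 1 dB over threshold.
Undo the ratio: input overshoot = 1 × 7 = 7 dB, giving input = 21 dBu.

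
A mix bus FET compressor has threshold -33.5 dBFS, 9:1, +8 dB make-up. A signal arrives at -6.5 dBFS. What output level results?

-22.5 dBFS

Overshoot: -6.5 − (-33.5) = 27 dB.
The 27 dB excess becomes 3 dB after 9:1 reduction.
That puts the output at -30.5 dBFS; make-up adds 8 dB, giving -22.5 dBFS.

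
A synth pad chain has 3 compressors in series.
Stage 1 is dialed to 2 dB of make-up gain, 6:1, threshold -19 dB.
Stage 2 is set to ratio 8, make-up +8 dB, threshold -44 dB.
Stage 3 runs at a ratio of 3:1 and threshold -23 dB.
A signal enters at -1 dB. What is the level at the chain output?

-32.25 dB

Stage 1: -1 dB is 18 dB over -19 dB; at 6:1 that becomes 3 dB over, giving -16 dB; +2 dB make-up → -14 dB.
Stage 2: 30 dB above -44 dB, reduced 8:1 to 3.75 dB above → -40.25 dB; +8 dB make-up → -32.25 dB.
Stage 3: below threshold (-32.25 ≤ -23); passes unchanged; output -32.25 dB.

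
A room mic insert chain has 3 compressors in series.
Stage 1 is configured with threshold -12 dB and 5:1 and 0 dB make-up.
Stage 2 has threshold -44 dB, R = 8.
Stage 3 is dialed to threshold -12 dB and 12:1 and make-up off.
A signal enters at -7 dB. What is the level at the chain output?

-39.875 dB

Stage 1: -7 dB is 5 dB over -12 dB; at 5:1 that becomes 1 dB over, giving -11 dB.
Stage 2: overshoot 33 dB → 33/8 = 4.125 dB → -39.875 dB.
Stage 3: -39.875 dB ≤ -12 dB, so stage 3 doesn't engage; output -39.875 dB.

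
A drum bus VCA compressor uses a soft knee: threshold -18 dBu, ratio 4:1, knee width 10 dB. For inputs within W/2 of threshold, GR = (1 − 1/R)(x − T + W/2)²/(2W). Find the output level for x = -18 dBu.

-18.9375 dBu

x − T + W/2 = -18 − (-18) + 5 = 5.
GR = (1 − 1/4) × 5² / 20 = 0.75 × 25 / 20 = 0.9375 dB.
Output = -18 − 0.9375 = -18.9375 dBu.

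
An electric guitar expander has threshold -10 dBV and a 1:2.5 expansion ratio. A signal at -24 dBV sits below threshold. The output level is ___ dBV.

Undershoot = (-10) − (-24) = 14 dB.
At 1:2.5, that expands to 35 dB under threshold.
Output = -10 − 35 = -45 dBV.

-45 dBV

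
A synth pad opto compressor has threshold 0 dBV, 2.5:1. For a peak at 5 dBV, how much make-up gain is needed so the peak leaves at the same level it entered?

3 dB

Without make-up, output = threshold + overshoot/2.5 = 0 + 2 = 2 dBV.
Gap to target: 3 dB.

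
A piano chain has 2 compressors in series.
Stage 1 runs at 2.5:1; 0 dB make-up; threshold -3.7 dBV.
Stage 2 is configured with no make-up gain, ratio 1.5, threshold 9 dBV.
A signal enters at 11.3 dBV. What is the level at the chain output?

2.3 dBV

Stage 1: 11.3 dBV is 15 dB over -3.7 dBV; at 2.5:1 that becomes 6 dB over, giving 2.3 dBV.
Stage 2: 2.3 dBV ≤ 9 dBV, so stage 2 doesn't engage; output 2.3 dBV.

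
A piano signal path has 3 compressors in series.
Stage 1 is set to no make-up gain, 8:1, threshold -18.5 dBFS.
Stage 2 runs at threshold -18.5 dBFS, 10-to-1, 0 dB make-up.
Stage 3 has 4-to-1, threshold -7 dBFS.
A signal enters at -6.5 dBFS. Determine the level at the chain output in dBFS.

Stage 1: -6.5 dBFS is 12 dB over -18.5 dBFS; at 8:1 that becomes 1.5 dB over, giving -17 dBFS.
Stage 2: 1.5 dB above -18.5 dBFS, reduced 10:1 to 0.15 dB above → -18.35 dBFS.
Stage 3: -18.35 dBFS is at or below the -7 dBFS threshold — no compression; output -18.35 dBFS.

-18.35 dBFS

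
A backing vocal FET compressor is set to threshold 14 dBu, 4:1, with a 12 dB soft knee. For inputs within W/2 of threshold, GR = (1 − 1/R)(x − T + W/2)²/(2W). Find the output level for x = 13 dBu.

x − T + W/2 = 13 − 14 + 6 = 5.
GR = (1 − 1/4) × 5² / 24 = 0.75 × 25 / 24 = 0.78125 dB.
Output = 13 − 0.78125 = 12.21875 dBu.

12.21875 dBu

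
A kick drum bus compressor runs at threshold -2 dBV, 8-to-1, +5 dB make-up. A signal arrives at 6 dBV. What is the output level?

4 dBV

6 dBV sits 8 dB over threshold.
The 8 dB excess becomes 1 dB after 8:1 reduction.
That puts the output at -1 dBV; make-up adds 5 dB, giving 4 dBV.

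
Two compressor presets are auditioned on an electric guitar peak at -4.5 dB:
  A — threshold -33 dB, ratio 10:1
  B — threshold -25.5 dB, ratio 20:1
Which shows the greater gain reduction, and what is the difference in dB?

A, by 5.7 dB

A: GR = 28.5 − 28.5/10 = 25.65 dB.
B: GR = 21 − 21/20 = 19.95 dB.
A applies 5.7 dB more gain reduction.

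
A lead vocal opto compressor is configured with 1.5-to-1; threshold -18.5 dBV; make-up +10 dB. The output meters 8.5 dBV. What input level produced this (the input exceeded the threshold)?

7 dBV

Stripping the +10 dB make-up gives -1.5 dBV at the gain stage.
That's 17 dB above the -18.5 dBV threshold.
Before 1.5:1 compression the overshoot was 17 × 1.5 = 25.5 dB, so input = -18.5 + 25.5 = 7 dBV.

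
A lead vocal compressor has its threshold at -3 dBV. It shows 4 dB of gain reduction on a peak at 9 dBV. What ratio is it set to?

Input overshoot = 9 − (-3) = 12 dB.
Output overshoot = 12 − 4 = 8 dB.
Ratio = input overshoot / output overshoot = 12 / 8 = 1.5.

1.5:1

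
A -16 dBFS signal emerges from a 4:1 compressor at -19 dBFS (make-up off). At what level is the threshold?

-20 dBFS

Gain reduction = -16 − (-19) = 3 dB; output overshoot = GR / (R − 1) = 3 / 3 = 1 dB.
Threshold = output − output overshoot = -19 − 1 = -20 dBFS.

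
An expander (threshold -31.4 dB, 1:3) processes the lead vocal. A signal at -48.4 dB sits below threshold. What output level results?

Undershoot = (-31.4) − (-48.4) = 17 dB.
At 1:3, that expands to 51 dB under threshold.
Output = -31.4 − 51 = -82.4 dB.

-82.4 dB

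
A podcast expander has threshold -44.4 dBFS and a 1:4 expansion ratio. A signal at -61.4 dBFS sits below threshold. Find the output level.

Below threshold, a 1:4 expander applies gain = (4−1)×(T − x) of attenuation.
(4−1) × 17 = 51 dB, so output = -61.4 − 51 = -112.4 dBFS.

-112.4 dBFS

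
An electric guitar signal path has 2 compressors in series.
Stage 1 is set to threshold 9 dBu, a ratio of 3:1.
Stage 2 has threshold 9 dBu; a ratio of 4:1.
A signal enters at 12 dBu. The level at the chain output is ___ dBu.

9.25 dBu

Stage 1: 3 dB above 9 dBu, reduced 3:1 to 1 dB above → 10 dBu.
Stage 2: 1 dB above 9 dBu, reduced 4:1 to 0.25 dB above → 9.25 dBu.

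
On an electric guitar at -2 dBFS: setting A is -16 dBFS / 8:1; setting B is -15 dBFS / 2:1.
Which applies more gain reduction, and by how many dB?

A, by 5.75 dB

A: 14 dB over, compressed to 1.75 dB over, so 12.25 dB of GR.
B: 13 dB over, compressed to 6.5 dB over, so 6.5 dB of GR.
A applies 5.75 dB more gain reduction.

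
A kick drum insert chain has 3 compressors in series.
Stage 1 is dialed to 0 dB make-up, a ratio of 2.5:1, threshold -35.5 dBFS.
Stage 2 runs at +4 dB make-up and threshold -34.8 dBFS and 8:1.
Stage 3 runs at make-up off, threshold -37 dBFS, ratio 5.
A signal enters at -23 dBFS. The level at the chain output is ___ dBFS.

-35.6525 dBFS

Stage 1: overshoot 12.5 dB → 12.5/2.5 = 5 dB → -30.5 dBFS.
Stage 2: overshoot 4.3 dB → 4.3/8 = 0.5375 dB → -34.2625 dBFS; +4 dB make-up → -30.2625 dBFS.
Stage 3: 6.7375 dB above -37 dBFS, reduced 5:1 to 1.3475 dB above → -35.6525 dBFS.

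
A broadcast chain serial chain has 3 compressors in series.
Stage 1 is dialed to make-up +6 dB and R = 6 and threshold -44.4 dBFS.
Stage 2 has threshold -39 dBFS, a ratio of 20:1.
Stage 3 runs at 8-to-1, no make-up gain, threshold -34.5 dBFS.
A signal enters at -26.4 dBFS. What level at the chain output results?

Stage 1: 18 dB above -44.4 dBFS, reduced 6:1 to 3 dB above → -41.4 dBFS; +6 dB make-up → -35.4 dBFS.
Stage 2: overshoot 3.6 dB → 3.6/20 = 0.18 dB → -38.82 dBFS.
Stage 3: -38.82 dBFS ≤ -34.5 dBFS, so stage 3 doesn't engage; output -38.82 dBFS.

-38.82 dBFS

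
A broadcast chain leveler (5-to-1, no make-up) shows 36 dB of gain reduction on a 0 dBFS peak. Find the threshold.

-45 dBFS

Gain reduction = 0 − (-36) = 36 dB; output overshoot = GR / (R − 1) = 36 / 4 = 9 dB.
Threshold = output − output overshoot = -36 − 9 = -45 dBFS.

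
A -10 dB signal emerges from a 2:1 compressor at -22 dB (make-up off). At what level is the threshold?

Gain reduction = -10 − (-22) = 12 dB; output overshoot = GR / (R − 1) = 12 / 1 = 12 dB.
Threshold = output − output overshoot = -22 − 12 = -34 dB.

-34 dB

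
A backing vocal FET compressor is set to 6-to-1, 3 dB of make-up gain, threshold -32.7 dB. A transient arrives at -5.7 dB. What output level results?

-25.2 dB

-5.7 dB sits 27 dB over threshold.
At 6:1 the overshoot is divided by 6, leaving 4.5 dB above threshold.
That puts the output at -28.2 dB; make-up adds 3 dB, giving -25.2 dB.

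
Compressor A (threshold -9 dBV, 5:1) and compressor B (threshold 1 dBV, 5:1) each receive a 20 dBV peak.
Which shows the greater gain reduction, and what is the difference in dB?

A: overshoot 29 dB → output overshoot 5.8 dB → GR 23.2 dB.
B: overshoot 19 dB → output overshoot 3.8 dB → GR 15.2 dB.
A reduces 8 dB more.

A, by 8 dB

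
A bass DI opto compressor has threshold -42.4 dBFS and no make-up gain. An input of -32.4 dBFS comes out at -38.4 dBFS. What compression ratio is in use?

Input overshoot = -32.4 − (-42.4) = 10 dB; output overshoot = -38.4 − (-42.4) = 4 dB.
Ratio = 10 / 4 = 2.5.

2.5:1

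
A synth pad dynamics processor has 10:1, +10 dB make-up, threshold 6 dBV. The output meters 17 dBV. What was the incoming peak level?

Stripping the +10 dB make-up gives 7 dBV at the gain stage.
Post-compression overshoot = 7 − 6 = 1 dB.
Input overshoot = R × output overshoot = 10 dB → input = 6 + 10 = 16 dBV.

16 dBV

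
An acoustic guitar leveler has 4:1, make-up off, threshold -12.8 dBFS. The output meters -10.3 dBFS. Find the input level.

-2.8 dBFS

Post-compression overshoot = -10.3 − (-12.8) = 2.5 dB.
Undo the ratio: input overshoot = 2.5 × 4 = 10 dB, giving input = -2.8 dBFS.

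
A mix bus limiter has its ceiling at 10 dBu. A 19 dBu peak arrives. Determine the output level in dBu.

10 dBu

At ∞:1, everything above 10 dBu is held at the ceiling.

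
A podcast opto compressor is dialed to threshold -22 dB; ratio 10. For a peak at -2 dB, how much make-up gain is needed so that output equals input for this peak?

18 dB

Without make-up, output = threshold + overshoot/10 = -22 + 2 = -20 dB.
Gap to target: 18 dB.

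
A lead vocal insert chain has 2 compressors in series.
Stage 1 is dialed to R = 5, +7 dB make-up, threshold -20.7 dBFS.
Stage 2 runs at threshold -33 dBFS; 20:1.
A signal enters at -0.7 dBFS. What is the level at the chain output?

Stage 1: -0.7 dBFS is 20 dB over -20.7 dBFS; at 5:1 that becomes 4 dB over, giving -16.7 dBFS; +7 dB make-up → -9.7 dBFS.
Stage 2: overshoot 23.3 dB → 23.3/20 = 1.165 dB → -31.835 dBFS.

-31.835 dBFS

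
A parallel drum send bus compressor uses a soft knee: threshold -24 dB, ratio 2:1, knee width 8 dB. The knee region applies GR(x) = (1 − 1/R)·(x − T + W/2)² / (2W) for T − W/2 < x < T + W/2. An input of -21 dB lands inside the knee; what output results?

x − T + W/2 = -21 − (-24) + 4 = 7.
GR = (1 − 1/2) × 7² / 16 = 0.5 × 49 / 16 = 1.53125 dB.
Output = -21 − 1.53125 = -22.53125 dB.

-22.53125 dB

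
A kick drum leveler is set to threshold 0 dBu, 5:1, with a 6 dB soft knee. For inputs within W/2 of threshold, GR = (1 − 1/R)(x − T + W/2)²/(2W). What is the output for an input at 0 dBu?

x − T + W/2 = 0 − 0 + 3 = 3.
GR = (1 − 1/5) × 3² / 12 = 0.8 × 9 / 12 = 0.6 dB.
Output = 0 − 0.6 = -0.6 dBu.

-0.6 dBu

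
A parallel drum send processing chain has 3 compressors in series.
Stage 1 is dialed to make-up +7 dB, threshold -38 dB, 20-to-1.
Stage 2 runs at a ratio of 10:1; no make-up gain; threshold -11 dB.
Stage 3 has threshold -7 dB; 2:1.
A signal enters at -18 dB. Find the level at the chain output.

-30 dB

Stage 1: 20 dB above -38 dB, reduced 20:1 to 1 dB above → -37 dB; +7 dB make-up → -30 dB.
Stage 2: below threshold (-30 ≤ -11); passes unchanged; output -30 dB.
Stage 3: -30 dB ≤ -7 dB, so stage 3 doesn't engage; output -30 dB.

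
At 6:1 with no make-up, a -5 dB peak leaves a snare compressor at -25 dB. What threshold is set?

Input is 24 dB above T (since output overshoot × R = input overshoot: (-25 − T)·6 = -5 − T gives T = -29 dB).
Check: -29 + (-5 − (-29))/6 = -29 + 4 = -25 dB. ✓

-29 dB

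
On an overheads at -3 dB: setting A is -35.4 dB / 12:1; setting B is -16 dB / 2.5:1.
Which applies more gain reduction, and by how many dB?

A: GR = 32.4 − 32.4/12 = 29.7 dB.
B: GR = 13 − 13/2.5 = 7.8 dB.
A applies 21.9 dB more gain reduction.

A, by 21.9 dB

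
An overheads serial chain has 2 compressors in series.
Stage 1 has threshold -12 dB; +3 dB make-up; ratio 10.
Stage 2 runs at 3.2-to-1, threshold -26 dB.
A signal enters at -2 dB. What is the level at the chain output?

Stage 1: 10 dB above -12 dB, reduced 10:1 to 1 dB above → -11 dB; +3 dB make-up → -8 dB.
Stage 2: overshoot 18 dB → 18/3.2 = 5.625 dB → -20.375 dB.

-20.375 dB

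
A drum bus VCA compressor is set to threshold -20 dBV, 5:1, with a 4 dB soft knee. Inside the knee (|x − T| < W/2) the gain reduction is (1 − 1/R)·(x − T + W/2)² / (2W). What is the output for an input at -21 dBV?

-21.1 dBV

x − T + W/2 = -21 − (-20) + 2 = 1.
GR = (1 − 1/5) × 1² / 8 = 0.8 × 1 / 8 = 0.1 dB.
Output = -21 − 0.1 = -21.1 dBV.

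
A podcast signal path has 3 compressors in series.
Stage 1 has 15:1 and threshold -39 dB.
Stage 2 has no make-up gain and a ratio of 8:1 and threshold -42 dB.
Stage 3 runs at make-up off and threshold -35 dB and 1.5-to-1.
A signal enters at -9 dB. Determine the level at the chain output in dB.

Stage 1: 30 dB above -39 dB, reduced 15:1 to 2 dB above → -37 dB.
Stage 2: overshoot 5 dB → 5/8 = 0.625 dB → -41.375 dB.
Stage 3: -41.375 dB is at or below the -35 dB threshold — no compression; output -41.375 dB.

-41.375 dB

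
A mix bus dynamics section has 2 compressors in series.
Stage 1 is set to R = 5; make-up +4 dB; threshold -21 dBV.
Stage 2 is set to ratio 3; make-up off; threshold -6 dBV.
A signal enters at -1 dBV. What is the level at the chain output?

Stage 1: 20 dB above -21 dBV, reduced 5:1 to 4 dB above → -17 dBV; +4 dB make-up → -13 dBV.
Stage 2: -13 dBV is at or below the -6 dBV threshold — no compression; output -13 dBV.

-13 dBV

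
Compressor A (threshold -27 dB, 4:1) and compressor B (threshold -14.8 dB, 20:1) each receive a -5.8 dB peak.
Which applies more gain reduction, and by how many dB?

A: 21.2 dB over, compressed to 5.3 dB over, so 15.9 dB of GR.
B: 9 dB over, compressed to 0.45 dB over, so 8.55 dB of GR.
A applies 7.35 dB more gain reduction.

A, by 7.35 dB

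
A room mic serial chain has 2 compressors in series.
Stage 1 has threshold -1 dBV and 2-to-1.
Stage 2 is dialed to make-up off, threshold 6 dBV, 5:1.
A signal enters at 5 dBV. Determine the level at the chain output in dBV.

2 dBV

Stage 1: 6 dB above -1 dBV, reduced 2:1 to 3 dB above → 2 dBV.
Stage 2: 2 dBV is at or below the 6 dBV threshold — no compression; output 2 dBV.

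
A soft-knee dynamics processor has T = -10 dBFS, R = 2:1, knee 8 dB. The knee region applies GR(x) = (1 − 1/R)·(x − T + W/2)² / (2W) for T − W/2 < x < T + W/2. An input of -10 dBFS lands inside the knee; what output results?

x − T + W/2 = -10 − (-10) + 4 = 4.
GR = (1 − 1/2) × 4² / 16 = 0.5 × 16 / 16 = 0.5 dB.
Output = -10 − 0.5 = -10.5 dBFS.

-10.5 dBFS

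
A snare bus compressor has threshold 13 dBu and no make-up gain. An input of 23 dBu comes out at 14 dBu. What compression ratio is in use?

10:1

Input overshoot = 23 − 13 = 10 dB; output overshoot = 14 − 13 = 1 dB.
Ratio = 10 / 1 = 10.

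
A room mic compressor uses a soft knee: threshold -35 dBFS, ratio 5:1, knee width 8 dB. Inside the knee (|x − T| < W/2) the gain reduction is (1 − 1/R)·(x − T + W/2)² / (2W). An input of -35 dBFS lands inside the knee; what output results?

x − T + W/2 = -35 − (-35) + 4 = 4.
GR = (1 − 1/5) × 4² / 16 = 0.8 × 16 / 16 = 0.8 dB.
Output = -35 − 0.8 = -35.8 dBFS.

-35.8 dBFS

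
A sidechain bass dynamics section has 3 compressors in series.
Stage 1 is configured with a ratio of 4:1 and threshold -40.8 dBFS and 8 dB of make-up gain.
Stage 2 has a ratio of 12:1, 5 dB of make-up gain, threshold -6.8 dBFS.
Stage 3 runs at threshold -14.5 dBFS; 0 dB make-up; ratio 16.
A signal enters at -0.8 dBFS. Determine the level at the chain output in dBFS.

-17.8 dBFS

Stage 1: -0.8 dBFS is 40 dB over -40.8 dBFS; at 4:1 that becomes 10 dB over, giving -30.8 dBFS; +8 dB make-up → -22.8 dBFS.
Stage 2: below threshold (-22.8 ≤ -6.8); passes unchanged; make-up brings it to -17.8 dBFS.
Stage 3: -17.8 dBFS is at or below the -14.5 dBFS threshold — no compression; output -17.8 dBFS.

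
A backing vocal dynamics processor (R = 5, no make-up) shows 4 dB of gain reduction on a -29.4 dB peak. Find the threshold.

Input is 5 dB above T (since output overshoot × R = input overshoot: (-33.4 − T)·5 = -29.4 − T gives T = -34.4 dB).
Check: -34.4 + (-29.4 − (-34.4))/5 = -34.4 + 1 = -33.4 dB. ✓

-34.4 dB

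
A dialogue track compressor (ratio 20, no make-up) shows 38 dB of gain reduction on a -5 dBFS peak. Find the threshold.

Input is 40 dB above T (since output overshoot × R = input overshoot: (-43 − T)·20 = -5 − T gives T = -45 dBFS).
Check: -45 + (-5 − (-45))/20 = -45 + 2 = -43 dBFS. ✓

-45 dBFS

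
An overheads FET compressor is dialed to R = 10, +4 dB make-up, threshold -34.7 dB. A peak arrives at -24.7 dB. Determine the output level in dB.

Overshoot: -24.7 − (-34.7) = 10 dB.
10:1 compression reduces that to 10/10 = 1 dB over.
That puts the output at -33.7 dB; make-up adds 4 dB, giving -29.7 dB.

-29.7 dB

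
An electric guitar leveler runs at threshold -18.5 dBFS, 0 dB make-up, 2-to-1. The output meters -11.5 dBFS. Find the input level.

The compressed level sits -11.5 − (-18.5) = 7 dB over threshold.
Undo the ratio: input overshoot = 7 × 2 = 14 dB, giving input = -4.5 dBFS.

-4.5 dBFS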